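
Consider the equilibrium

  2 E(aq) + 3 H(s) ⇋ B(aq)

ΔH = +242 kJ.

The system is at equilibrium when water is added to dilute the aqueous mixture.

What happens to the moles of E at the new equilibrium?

Dilution lowers every aqueous concentration by the same factor. Δn_aq = 1 − 2 = -1, so the system shifts toward the side with more dissolved moles — to the left.
The net shift is to the left. E is a reactant, so its amount increases.

increases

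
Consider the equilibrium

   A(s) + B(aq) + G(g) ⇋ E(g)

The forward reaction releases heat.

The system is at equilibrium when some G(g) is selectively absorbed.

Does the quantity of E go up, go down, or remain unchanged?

decreases

Removing G (g), a reactant, drives the reaction to the left.
The net shift is to the left. E is a product, so its amount decreases.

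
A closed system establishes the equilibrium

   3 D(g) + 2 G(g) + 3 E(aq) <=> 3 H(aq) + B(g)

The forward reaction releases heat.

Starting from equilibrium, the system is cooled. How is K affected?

K depends on temperature via the van 't Hoff relation. The forward reaction is exothermic, so lowering T increases K.

increases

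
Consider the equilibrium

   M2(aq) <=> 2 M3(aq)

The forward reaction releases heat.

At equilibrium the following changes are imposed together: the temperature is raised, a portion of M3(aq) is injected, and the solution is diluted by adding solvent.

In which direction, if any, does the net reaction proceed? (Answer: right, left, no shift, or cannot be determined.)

The forward reaction is exothermic. Raising T favours the endothermic direction — shift to the left.
Adding M3 (aq), a product, drives the reaction to the left.
Dilution lowers every aqueous concentration by the same factor. Δn_aq = 2 − 1 = +1, so the system shifts toward the side with more dissolved moles — to the right.
The individual effects push in opposite directions; without quantitative information the net direction cannot be determined.

cannot be determined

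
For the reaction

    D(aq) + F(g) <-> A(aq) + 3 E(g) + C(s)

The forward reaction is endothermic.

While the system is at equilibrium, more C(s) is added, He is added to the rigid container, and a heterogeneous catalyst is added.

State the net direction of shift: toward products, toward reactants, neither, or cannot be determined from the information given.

no shift

C is a pure solid; its activity is 1 regardless of amount, so Q is unaffected — no shift from this change.
At constant volume, adding an inert gas leaves every reacting species' partial pressure unchanged, so Q is unchanged — no shift from this change.
A catalyst speeds both forward and reverse rates equally; it changes neither Q nor K — no shift from this change.
None of the changes alters Q relative to K, so there is no net shift.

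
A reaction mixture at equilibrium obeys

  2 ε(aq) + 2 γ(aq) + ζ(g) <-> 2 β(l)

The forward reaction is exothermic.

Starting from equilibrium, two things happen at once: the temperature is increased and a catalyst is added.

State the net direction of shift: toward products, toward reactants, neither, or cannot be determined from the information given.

The forward reaction is exothermic. Raising T favours the endothermic direction — shift to the left.
A catalyst speeds both forward and reverse rates equally; it changes neither Q nor K — no shift from this change.
Only the nonzero effect(s) matter; the net shift is to the left.

left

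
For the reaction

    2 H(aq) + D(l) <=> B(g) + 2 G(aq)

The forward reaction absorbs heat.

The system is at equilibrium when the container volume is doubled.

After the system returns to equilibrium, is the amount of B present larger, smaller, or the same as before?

increases

Gas moles: reactants 0, products 1 (Δn_gas = +1). Expansion shifts the system toward the side with more moles of gas — to the right.
The net shift is to the right. B is a product, so its amount increases.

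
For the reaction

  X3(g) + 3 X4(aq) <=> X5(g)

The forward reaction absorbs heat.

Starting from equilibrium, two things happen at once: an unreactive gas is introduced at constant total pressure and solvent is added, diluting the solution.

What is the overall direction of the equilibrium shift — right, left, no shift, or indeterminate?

Adding inert gas at constant total pressure expands the volume, scaling every reacting partial pressure by the same factor. Δn_gas = 1 − 1 = 0, so Q is unchanged — no shift.
Dilution lowers every aqueous concentration by the same factor. Δn_aq = 0 − 3 = -3, so the system shifts toward the side with more dissolved moles — to the left.
Only the nonzero effect(s) matter; the net shift is to the left.

left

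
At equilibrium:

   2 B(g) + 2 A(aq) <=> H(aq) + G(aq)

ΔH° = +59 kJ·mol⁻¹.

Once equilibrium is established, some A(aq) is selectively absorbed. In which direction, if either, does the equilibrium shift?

left

Removing A (aq), a reactant, drives the reaction to the left.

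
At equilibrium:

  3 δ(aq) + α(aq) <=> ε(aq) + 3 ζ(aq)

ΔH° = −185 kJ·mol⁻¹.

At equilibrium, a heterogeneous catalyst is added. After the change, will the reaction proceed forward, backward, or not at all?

no shift

A catalyst speeds both forward and reverse rates equally; it changes neither Q nor K — no shift from this change.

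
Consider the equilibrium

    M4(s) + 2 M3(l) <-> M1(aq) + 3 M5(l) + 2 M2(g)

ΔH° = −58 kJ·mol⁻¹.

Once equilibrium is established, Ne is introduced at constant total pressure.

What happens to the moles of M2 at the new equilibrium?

increases

Adding inert gas at constant total pressure expands the volume and lowers every reacting partial pressure. With Δn_gas = 2 − 0 = +2, Q moves away from K toward the side with fewer gas moles, so the system shifts toward the side with more gas moles — to the right.
The net shift is to the right. M2 is a product, so its amount increases.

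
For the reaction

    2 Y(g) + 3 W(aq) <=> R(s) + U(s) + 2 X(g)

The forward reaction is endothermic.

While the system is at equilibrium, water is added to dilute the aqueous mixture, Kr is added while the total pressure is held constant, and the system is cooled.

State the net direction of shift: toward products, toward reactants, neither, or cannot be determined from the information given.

left

Dilution lowers every aqueous concentration by the same factor. Δn_aq = 0 − 3 = -3, so the system shifts toward the side with more dissolved moles — to the left.
Adding inert gas at constant total pressure expands the volume, scaling every reacting partial pressure by the same factor. Δn_gas = 2 − 2 = 0, so Q is unchanged — no shift.
The forward reaction is endothermic. Lowering T favours the exothermic direction — shift to the left.
Only the nonzero effect(s) matter; the net shift is to the left.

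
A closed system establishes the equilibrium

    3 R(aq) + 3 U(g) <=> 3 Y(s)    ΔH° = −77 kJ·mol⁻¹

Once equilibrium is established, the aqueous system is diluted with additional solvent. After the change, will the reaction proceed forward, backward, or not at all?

Dilution lowers every aqueous concentration by the same factor. Δn_aq = 0 − 3 = -3, so the system shifts toward the side with more dissolved moles — to the left.

left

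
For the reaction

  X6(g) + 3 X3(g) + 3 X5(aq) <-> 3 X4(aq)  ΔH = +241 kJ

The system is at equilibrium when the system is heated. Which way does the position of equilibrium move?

right

The forward reaction is endothermic. Raising T favours the endothermic direction — shift to the right.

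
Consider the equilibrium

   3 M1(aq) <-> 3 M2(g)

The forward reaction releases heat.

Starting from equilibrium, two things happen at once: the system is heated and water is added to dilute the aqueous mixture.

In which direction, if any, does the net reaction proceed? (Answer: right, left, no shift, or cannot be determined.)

The forward reaction is exothermic. Raising T favours the endothermic direction — shift to the left.
Dilution lowers every aqueous concentration by the same factor. Δn_aq = 0 − 3 = -3, so the system shifts toward the side with more dissolved moles — to the left.
All effects act in the same direction — net shift to the left.

left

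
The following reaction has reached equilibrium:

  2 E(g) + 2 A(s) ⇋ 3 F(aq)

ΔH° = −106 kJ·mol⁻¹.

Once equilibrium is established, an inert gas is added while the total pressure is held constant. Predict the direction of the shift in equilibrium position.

Adding inert gas at constant total pressure expands the volume and lowers every reacting partial pressure. With Δn_gas = 0 − 2 = -2, Q moves away from K toward the side with fewer gas moles, so the system shifts toward the side with more gas moles — to the left.

left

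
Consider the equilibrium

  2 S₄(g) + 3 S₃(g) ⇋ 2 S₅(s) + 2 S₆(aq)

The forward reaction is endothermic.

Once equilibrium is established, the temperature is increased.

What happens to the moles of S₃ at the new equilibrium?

The forward reaction is endothermic. Raising T favours the endothermic direction — shift to the right.
The net shift is to the right. S₃ is a reactant, so its amount decreases.

decreases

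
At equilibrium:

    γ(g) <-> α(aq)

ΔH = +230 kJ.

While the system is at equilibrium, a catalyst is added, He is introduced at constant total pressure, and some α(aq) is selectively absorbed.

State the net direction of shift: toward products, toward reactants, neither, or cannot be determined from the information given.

A catalyst speeds both forward and reverse rates equally; it changes neither Q nor K — no shift from this change.
Adding inert gas at constant total pressure expands the volume and lowers every reacting partial pressure. With Δn_gas = 0 − 1 = -1, Q moves away from K toward the side with fewer gas moles, so the system shifts toward the side with more gas moles — to the left.
Removing α (aq), a product, drives the reaction to the right.
The individual effects push in opposite directions; without quantitative information the net direction cannot be determined.

cannot be determined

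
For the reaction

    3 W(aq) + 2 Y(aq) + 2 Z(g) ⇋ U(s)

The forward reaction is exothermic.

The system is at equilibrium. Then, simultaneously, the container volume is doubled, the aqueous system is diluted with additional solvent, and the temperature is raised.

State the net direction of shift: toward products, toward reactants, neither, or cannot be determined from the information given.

Gas moles: reactants 2, products 0 (Δn_gas = -2). Expansion shifts the system toward the side with more moles of gas — to the left.
Dilution lowers every aqueous concentration by the same factor. Δn_aq = 0 − 5 = -5, so the system shifts toward the side with more dissolved moles — to the left.
The forward reaction is exothermic. Raising T favours the endothermic direction — shift to the left.
All effects act in the same direction — net shift to the left.

left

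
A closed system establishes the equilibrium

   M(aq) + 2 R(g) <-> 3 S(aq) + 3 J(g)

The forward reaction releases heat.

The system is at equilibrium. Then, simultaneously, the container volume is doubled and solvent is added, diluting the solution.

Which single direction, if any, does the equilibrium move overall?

Gas moles: reactants 2, products 3 (Δn_gas = +1). Expansion shifts the system toward the side with more moles of gas — to the right.
Dilution lowers every aqueous concentration by the same factor. Δn_aq = 3 − 1 = +2, so the system shifts toward the side with more dissolved moles — to the right.
All effects act in the same direction — net shift to the right.

right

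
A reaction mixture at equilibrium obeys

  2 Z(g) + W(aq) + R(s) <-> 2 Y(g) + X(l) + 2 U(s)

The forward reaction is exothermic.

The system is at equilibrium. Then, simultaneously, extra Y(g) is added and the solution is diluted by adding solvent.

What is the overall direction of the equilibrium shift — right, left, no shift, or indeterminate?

left

Adding Y (g), a product, drives the reaction to the left.
Dilution lowers every aqueous concentration by the same factor. Δn_aq = 0 − 1 = -1, so the system shifts toward the side with more dissolved moles — to the left.
All effects act in the same direction — net shift to the left.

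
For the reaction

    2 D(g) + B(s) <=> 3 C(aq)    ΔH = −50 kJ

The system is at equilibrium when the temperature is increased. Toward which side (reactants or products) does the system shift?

The forward reaction is exothermic. Raising T favours the endothermic direction — shift to the left.

left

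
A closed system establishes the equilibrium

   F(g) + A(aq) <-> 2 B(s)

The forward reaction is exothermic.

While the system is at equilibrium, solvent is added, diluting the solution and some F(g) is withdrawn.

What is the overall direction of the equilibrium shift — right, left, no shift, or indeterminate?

Dilution lowers every aqueous concentration by the same factor. Δn_aq = 0 − 1 = -1, so the system shifts toward the side with more dissolved moles — to the left.
Removing F (g), a reactant, drives the reaction to the left.
All effects act in the same direction — net shift to the left.

left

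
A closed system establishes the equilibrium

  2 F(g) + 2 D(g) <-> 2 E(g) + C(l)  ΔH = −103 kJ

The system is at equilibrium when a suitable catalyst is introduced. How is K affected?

The equilibrium constant depends only on temperature. This perturbation changes neither the position of equilibrium nor K.

unchanged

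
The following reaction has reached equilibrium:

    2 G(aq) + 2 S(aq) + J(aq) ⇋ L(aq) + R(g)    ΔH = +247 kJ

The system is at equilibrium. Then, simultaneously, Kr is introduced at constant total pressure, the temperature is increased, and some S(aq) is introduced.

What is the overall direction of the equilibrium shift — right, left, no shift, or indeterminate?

right

Adding inert gas at constant total pressure expands the volume and lowers every reacting partial pressure. With Δn_gas = 1 − 0 = +1, Q moves away from K toward the side with fewer gas moles, so the system shifts toward the side with more gas moles — to the right.
The forward reaction is endothermic. Raising T favours the endothermic direction — shift to the right.
Adding S (aq), a reactant, drives the reaction to the right.
All effects act in the same direction — net shift to the right.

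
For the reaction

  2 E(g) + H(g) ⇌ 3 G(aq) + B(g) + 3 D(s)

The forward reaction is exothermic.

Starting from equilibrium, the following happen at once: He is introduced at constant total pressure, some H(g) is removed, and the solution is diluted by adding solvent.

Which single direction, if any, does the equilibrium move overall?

cannot be determined

Adding inert gas at constant total pressure expands the volume and lowers every reacting partial pressure. With Δn_gas = 1 − 3 = -2, Q moves away from K toward the side with fewer gas moles, so the system shifts toward the side with more gas moles — to the left.
Removing H (g), a reactant, drives the reaction to the left.
Dilution lowers every aqueous concentration by the same factor. Δn_aq = 3 − 0 = +3, so the system shifts toward the side with more dissolved moles — to the right.
The individual effects push in opposite directions; without quantitative information the net direction cannot be determined.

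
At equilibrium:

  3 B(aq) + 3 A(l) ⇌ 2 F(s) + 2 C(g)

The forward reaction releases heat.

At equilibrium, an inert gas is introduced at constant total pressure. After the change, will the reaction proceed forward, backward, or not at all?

right

Adding inert gas at constant total pressure expands the volume and lowers every reacting partial pressure. With Δn_gas = 2 − 0 = +2, Q moves away from K toward the side with fewer gas moles, so the system shifts toward the side with more gas moles — to the right.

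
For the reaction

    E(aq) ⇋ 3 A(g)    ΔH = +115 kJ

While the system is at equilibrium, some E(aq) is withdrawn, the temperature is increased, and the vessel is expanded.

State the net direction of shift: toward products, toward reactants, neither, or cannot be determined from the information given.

Removing E (aq), a reactant, drives the reaction to the left.
The forward reaction is endothermic. Raising T favours the endothermic direction — shift to the right.
Gas moles: reactants 0, products 3 (Δn_gas = +3). Expansion shifts the system toward the side with more moles of gas — to the right.
The individual effects push in opposite directions; without quantitative information the net direction cannot be determined.

cannot be determined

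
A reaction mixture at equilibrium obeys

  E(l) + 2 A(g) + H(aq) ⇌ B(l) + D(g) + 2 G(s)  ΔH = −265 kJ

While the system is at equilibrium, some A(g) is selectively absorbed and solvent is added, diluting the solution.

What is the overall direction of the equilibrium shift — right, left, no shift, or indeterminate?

Removing A (g), a reactant, drives the reaction to the left.
Dilution lowers every aqueous concentration by the same factor. Δn_aq = 0 − 1 = -1, so the system shifts toward the side with more dissolved moles — to the left.
All effects act in the same direction — net shift to the left.

left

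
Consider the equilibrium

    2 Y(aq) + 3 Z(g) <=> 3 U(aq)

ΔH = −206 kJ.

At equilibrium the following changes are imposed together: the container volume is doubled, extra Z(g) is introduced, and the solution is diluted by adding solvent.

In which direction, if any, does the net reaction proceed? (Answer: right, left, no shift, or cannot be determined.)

Gas moles: reactants 3, products 0 (Δn_gas = -3). Expansion shifts the system toward the side with more moles of gas — to the left.
Adding Z (g), a reactant, drives the reaction to the right.
Dilution lowers every aqueous concentration by the same factor. Δn_aq = 3 − 2 = +1, so the system shifts toward the side with more dissolved moles — to the right.
The individual effects push in opposite directions; without quantitative information the net direction cannot be determined.

cannot be determined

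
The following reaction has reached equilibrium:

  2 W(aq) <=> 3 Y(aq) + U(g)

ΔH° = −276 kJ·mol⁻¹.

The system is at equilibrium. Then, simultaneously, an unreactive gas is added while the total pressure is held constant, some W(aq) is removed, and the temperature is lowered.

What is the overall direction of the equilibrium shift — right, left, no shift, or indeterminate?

cannot be determined

Adding inert gas at constant total pressure expands the volume and lowers every reacting partial pressure. With Δn_gas = 1 − 0 = +1, Q moves away from K toward the side with fewer gas moles, so the system shifts toward the side with more gas moles — to the right.
Removing W (aq), a reactant, drives the reaction to the left.
The forward reaction is exothermic. Lowering T favours the exothermic direction — shift to the right.
The individual effects push in opposite directions; without quantitative information the net direction cannot be determined.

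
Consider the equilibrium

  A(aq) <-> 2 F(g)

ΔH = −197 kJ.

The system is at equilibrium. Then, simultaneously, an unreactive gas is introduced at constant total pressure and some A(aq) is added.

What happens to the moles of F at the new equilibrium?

Adding inert gas at constant total pressure expands the volume and lowers every reacting partial pressure. With Δn_gas = 2 − 0 = +2, Q moves away from K toward the side with fewer gas moles, so the system shifts toward the side with more gas moles — to the right.
Adding A (aq), a reactant, drives the reaction to the right.
The net shift is to the right. F is a product, so its amount increases.

increases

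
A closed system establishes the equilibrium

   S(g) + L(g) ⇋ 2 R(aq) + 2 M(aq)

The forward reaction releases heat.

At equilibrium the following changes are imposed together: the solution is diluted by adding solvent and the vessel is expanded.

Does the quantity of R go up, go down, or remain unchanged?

cannot be determined

Dilution lowers every aqueous concentration by the same factor. Δn_aq = 4 − 0 = +4, so the system shifts toward the side with more dissolved moles — to the right.
Gas moles: reactants 2, products 0 (Δn_gas = -2). Expansion shifts the system toward the side with more moles of gas — to the left.
The two effects oppose each other, so the net shift — and hence the change in R — cannot be determined from the given information.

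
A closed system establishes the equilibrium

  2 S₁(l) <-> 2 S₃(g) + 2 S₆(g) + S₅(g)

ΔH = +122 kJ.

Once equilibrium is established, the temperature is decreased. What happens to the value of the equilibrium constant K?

K depends on temperature via the van 't Hoff relation. The forward reaction is endothermic, so lowering T decreases K.

decreases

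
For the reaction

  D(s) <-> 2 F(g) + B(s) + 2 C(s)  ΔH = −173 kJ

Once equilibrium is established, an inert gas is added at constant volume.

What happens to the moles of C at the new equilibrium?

At constant volume, adding an inert gas leaves every reacting species' partial pressure unchanged, so Q is unchanged — no shift from this change.
No net shift occurs, so the amount of C is unchanged.

unchanged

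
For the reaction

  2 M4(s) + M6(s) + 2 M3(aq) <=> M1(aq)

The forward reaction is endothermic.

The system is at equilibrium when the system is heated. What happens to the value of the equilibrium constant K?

increases

K depends on temperature via the van 't Hoff relation. The forward reaction is endothermic, so raising T increases K.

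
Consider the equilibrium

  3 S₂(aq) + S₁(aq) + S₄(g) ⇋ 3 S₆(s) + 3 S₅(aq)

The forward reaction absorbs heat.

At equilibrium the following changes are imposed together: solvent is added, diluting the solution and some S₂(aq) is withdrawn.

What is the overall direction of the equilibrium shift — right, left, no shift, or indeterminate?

left

Dilution lowers every aqueous concentration by the same factor. Δn_aq = 3 − 4 = -1, so the system shifts toward the side with more dissolved moles — to the left.
Removing S₂ (aq), a reactant, drives the reaction to the left.
All effects act in the same direction — net shift to the left.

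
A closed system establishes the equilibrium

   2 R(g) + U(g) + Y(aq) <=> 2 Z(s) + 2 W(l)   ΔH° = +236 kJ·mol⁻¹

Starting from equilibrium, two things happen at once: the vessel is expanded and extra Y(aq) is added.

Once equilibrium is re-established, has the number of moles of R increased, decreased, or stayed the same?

Gas moles: reactants 3, products 0 (Δn_gas = -3). Expansion shifts the system toward the side with more moles of gas — to the left.
Adding Y (aq), a reactant, drives the reaction to the right.
The two effects oppose each other, so the net shift — and hence the change in R — cannot be determined from the given information.

cannot be determined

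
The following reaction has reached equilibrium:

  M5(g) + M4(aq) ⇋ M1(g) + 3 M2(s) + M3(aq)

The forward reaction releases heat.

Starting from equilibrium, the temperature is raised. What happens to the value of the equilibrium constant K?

K depends on temperature via the van 't Hoff relation. The forward reaction is exothermic, so raising T decreases K.

decreases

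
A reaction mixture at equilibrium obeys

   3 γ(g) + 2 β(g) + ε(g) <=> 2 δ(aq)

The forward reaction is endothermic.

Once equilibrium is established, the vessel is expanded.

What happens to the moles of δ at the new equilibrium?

Gas moles: reactants 6, products 0 (Δn_gas = -6). Expansion shifts the system toward the side with more moles of gas — to the left.
The net shift is to the left. δ is a product, so its amount decreases.

decreases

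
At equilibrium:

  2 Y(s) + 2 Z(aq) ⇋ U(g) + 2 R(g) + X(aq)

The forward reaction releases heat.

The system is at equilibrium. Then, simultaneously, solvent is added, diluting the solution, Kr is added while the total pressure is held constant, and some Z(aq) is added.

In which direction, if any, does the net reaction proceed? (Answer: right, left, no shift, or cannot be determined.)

Dilution lowers every aqueous concentration by the same factor. Δn_aq = 1 − 2 = -1, so the system shifts toward the side with more dissolved moles — to the left.
Adding inert gas at constant total pressure expands the volume and lowers every reacting partial pressure. With Δn_gas = 3 − 0 = +3, Q moves away from K toward the side with fewer gas moles, so the system shifts toward the side with more gas moles — to the right.
Adding Z (aq), a reactant, drives the reaction to the right.
The individual effects push in opposite directions; without quantitative information the net direction cannot be determined.

cannot be determined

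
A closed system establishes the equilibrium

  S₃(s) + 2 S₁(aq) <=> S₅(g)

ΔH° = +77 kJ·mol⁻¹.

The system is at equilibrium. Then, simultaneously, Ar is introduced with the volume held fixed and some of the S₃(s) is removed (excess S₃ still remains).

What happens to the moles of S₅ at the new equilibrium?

At constant volume, adding an inert gas leaves every reacting species' partial pressure unchanged, so Q is unchanged — no shift from this change.
S₃ is a pure solid; its activity is 1 regardless of amount, so Q is unaffected — no shift from this change.
No net shift occurs, so the amount of S₅ is unchanged.

unchanged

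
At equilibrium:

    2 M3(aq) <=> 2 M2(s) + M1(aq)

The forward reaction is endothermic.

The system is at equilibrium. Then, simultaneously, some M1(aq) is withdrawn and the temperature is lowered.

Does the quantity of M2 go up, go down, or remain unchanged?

Removing M1 (aq), a product, drives the reaction to the right.
The forward reaction is endothermic. Lowering T favours the exothermic direction — shift to the left.
The two effects oppose each other, so the net shift — and hence the change in M2 — cannot be determined from the given information.

cannot be determined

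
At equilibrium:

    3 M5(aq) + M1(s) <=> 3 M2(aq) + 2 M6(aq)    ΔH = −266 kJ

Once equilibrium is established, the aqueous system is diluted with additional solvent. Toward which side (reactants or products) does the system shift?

right

Dilution lowers every aqueous concentration by the same factor. Δn_aq = 5 − 3 = +2, so the system shifts toward the side with more dissolved moles — to the right.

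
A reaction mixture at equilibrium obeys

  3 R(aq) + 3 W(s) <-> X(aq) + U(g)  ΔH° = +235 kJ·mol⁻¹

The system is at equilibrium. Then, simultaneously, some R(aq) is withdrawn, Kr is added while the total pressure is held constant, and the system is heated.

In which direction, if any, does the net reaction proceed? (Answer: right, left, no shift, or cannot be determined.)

Removing R (aq), a reactant, drives the reaction to the left.
Adding inert gas at constant total pressure expands the volume and lowers every reacting partial pressure. With Δn_gas = 1 − 0 = +1, Q moves away from K toward the side with fewer gas moles, so the system shifts toward the side with more gas moles — to the right.
The forward reaction is endothermic. Raising T favours the endothermic direction — shift to the right.
The individual effects push in opposite directions; without quantitative information the net direction cannot be determined.

cannot be determined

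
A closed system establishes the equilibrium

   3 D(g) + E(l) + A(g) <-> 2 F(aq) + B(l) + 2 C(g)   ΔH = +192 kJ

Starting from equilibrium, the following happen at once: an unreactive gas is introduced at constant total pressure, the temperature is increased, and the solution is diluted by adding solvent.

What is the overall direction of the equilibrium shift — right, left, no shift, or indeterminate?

cannot be determined

Adding inert gas at constant total pressure expands the volume and lowers every reacting partial pressure. With Δn_gas = 2 − 4 = -2, Q moves away from K toward the side with fewer gas moles, so the system shifts toward the side with more gas moles — to the left.
The forward reaction is endothermic. Raising T favours the endothermic direction — shift to the right.
Dilution lowers every aqueous concentration by the same factor. Δn_aq = 2 − 0 = +2, so the system shifts toward the side with more dissolved moles — to the right.
The individual effects push in opposite directions; without quantitative information the net direction cannot be determined.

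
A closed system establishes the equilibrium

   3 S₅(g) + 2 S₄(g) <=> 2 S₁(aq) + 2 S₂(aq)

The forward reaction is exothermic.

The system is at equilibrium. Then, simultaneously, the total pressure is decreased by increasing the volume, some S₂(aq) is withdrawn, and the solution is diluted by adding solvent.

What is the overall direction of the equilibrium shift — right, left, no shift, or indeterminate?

cannot be determined

Gas moles: reactants 5, products 0 (Δn_gas = -5). Expansion shifts the system toward the side with more moles of gas — to the left.
Removing S₂ (aq), a product, drives the reaction to the right.
Dilution lowers every aqueous concentration by the same factor. Δn_aq = 4 − 0 = +4, so the system shifts toward the side with more dissolved moles — to the right.
The individual effects push in opposite directions; without quantitative information the net direction cannot be determined.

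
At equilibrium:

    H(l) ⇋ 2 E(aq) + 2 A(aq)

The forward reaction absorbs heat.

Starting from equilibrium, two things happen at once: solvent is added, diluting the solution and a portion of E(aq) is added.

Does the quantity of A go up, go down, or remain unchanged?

cannot be determined

Dilution lowers every aqueous concentration by the same factor. Δn_aq = 4 − 0 = +4, so the system shifts toward the side with more dissolved moles — to the right.
Adding E (aq), a product, drives the reaction to the left.
The two effects oppose each other, so the net shift — and hence the change in A — cannot be determined from the given information.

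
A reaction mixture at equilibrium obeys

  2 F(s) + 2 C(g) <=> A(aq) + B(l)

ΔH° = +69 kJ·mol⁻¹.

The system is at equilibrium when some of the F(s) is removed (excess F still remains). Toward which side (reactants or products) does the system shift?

F is a pure solid; its activity is 1 regardless of amount, so Q is unaffected — no shift from this change.

no shift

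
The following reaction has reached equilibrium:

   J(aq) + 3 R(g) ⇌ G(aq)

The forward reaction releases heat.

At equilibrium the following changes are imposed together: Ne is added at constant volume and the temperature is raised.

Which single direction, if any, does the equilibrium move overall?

At constant volume, adding an inert gas leaves every reacting species' partial pressure unchanged, so Q is unchanged — no shift from this change.
The forward reaction is exothermic. Raising T favours the endothermic direction — shift to the left.
Only the nonzero effect(s) matter; the net shift is to the left.

left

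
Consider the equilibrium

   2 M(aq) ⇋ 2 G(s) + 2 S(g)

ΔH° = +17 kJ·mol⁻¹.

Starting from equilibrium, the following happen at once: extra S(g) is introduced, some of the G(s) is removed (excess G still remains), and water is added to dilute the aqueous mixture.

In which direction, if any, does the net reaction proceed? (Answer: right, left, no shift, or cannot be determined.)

left

Adding S (g), a product, drives the reaction to the left.
G is a pure solid; its activity is 1 regardless of amount, so Q is unaffected — no shift from this change.
Dilution lowers every aqueous concentration by the same factor. Δn_aq = 0 − 2 = -2, so the system shifts toward the side with more dissolved moles — to the left.
Only the nonzero effect(s) matter; the net shift is to the left.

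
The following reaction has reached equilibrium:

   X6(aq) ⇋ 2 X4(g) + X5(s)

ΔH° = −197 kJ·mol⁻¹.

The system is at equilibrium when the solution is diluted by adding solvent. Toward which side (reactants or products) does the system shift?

left

Dilution lowers every aqueous concentration by the same factor. Δn_aq = 0 − 1 = -1, so the system shifts toward the side with more dissolved moles — to the left.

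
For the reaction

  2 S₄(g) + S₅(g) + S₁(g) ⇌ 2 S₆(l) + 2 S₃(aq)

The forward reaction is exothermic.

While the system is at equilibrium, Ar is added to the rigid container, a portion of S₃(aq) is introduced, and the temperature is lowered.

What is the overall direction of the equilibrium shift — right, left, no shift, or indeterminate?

cannot be determined

At constant volume, adding an inert gas leaves every reacting species' partial pressure unchanged, so Q is unchanged — no shift from this change.
Adding S₃ (aq), a product, drives the reaction to the left.
The forward reaction is exothermic. Lowering T favours the exothermic direction — shift to the right.
The individual effects push in opposite directions; without quantitative information the net direction cannot be determined.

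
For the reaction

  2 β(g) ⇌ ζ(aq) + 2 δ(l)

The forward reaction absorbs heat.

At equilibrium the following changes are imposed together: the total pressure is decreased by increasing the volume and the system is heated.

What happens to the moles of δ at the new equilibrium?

cannot be determined

Gas moles: reactants 2, products 0 (Δn_gas = -2). Expansion shifts the system toward the side with more moles of gas — to the left.
The forward reaction is endothermic. Raising T favours the endothermic direction — shift to the right.
The two effects oppose each other, so the net shift — and hence the change in δ — cannot be determined from the given information.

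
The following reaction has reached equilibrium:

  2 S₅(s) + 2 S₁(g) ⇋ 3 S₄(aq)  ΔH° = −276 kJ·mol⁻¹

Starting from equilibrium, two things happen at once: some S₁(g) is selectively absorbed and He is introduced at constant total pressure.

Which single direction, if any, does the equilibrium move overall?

left

Removing S₁ (g), a reactant, drives the reaction to the left.
Adding inert gas at constant total pressure expands the volume and lowers every reacting partial pressure. With Δn_gas = 0 − 2 = -2, Q moves away from K toward the side with fewer gas moles, so the system shifts toward the side with more gas moles — to the left.
All effects act in the same direction — net shift to the left.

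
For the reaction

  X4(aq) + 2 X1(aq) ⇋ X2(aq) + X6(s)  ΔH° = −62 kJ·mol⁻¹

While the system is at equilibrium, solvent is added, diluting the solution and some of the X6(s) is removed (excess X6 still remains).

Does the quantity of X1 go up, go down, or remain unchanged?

Dilution lowers every aqueous concentration by the same factor. Δn_aq = 1 − 3 = -2, so the system shifts toward the side with more dissolved moles — to the left.
X6 is a pure solid; its activity is 1 regardless of amount, so Q is unaffected — no shift from this change.
The net shift is to the left. X1 is a reactant, so its amount increases.

increases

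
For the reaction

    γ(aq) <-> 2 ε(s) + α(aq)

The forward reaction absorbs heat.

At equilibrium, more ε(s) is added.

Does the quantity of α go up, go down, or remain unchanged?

unchanged

ε is a pure solid; its activity is 1 regardless of amount, so Q is unaffected — no shift from this change.
No net shift occurs, so the amount of α is unchanged.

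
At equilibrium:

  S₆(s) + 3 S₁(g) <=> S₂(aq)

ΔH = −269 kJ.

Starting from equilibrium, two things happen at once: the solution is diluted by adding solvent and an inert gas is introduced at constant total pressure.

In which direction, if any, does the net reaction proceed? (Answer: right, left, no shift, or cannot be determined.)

Dilution lowers every aqueous concentration by the same factor. Δn_aq = 1 − 0 = +1, so the system shifts toward the side with more dissolved moles — to the right.
Adding inert gas at constant total pressure expands the volume and lowers every reacting partial pressure. With Δn_gas = 0 − 3 = -3, Q moves away from K toward the side with fewer gas moles, so the system shifts toward the side with more gas moles — to the left.
The individual effects push in opposite directions; without quantitative information the net direction cannot be determined.

cannot be determined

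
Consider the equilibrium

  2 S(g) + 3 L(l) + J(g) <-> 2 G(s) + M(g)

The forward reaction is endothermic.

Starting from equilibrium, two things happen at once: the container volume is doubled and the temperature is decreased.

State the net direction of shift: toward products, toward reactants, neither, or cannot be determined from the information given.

Gas moles: reactants 3, products 1 (Δn_gas = -2). Expansion shifts the system toward the side with more moles of gas — to the left.
The forward reaction is endothermic. Lowering T favours the exothermic direction — shift to the left.
All effects act in the same direction — net shift to the left.

left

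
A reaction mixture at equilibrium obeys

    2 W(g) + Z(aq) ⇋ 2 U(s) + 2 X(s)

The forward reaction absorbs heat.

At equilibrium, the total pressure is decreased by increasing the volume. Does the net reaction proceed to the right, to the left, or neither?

Gas moles: reactants 2, products 0 (Δn_gas = -2). Expansion shifts the system toward the side with more moles of gas — to the left.

left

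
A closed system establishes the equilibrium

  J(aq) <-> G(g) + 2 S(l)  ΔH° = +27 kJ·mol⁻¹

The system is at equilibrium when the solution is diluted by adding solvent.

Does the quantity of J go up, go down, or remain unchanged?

Dilution lowers every aqueous concentration by the same factor. Δn_aq = 0 − 1 = -1, so the system shifts toward the side with more dissolved moles — to the left.
The net shift is to the left. J is a reactant, so its amount increases.

increases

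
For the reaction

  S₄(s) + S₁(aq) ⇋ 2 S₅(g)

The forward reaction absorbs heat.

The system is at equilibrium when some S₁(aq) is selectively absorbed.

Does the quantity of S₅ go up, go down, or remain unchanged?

Removing S₁ (aq), a reactant, drives the reaction to the left.
The net shift is to the left. S₅ is a product, so its amount decreases.

decreases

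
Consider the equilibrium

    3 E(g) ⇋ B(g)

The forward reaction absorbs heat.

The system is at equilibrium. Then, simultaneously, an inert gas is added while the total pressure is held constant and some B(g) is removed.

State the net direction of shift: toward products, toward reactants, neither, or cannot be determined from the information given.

Adding inert gas at constant total pressure expands the volume and lowers every reacting partial pressure. With Δn_gas = 1 − 3 = -2, Q moves away from K toward the side with fewer gas moles, so the system shifts toward the side with more gas moles — to the left.
Removing B (g), a product, drives the reaction to the right.
The individual effects push in opposite directions; without quantitative information the net direction cannot be determined.

cannot be determined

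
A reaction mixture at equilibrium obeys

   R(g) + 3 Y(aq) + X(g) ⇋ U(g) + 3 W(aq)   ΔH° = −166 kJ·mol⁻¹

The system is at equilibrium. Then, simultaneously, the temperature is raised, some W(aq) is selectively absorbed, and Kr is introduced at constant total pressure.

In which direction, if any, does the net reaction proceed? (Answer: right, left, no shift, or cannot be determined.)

cannot be determined

The forward reaction is exothermic. Raising T favours the endothermic direction — shift to the left.
Removing W (aq), a product, drives the reaction to the right.
Adding inert gas at constant total pressure expands the volume and lowers every reacting partial pressure. With Δn_gas = 1 − 2 = -1, Q moves away from K toward the side with fewer gas moles, so the system shifts toward the side with more gas moles — to the left.
The individual effects push in opposite directions; without quantitative information the net direction cannot be determined.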